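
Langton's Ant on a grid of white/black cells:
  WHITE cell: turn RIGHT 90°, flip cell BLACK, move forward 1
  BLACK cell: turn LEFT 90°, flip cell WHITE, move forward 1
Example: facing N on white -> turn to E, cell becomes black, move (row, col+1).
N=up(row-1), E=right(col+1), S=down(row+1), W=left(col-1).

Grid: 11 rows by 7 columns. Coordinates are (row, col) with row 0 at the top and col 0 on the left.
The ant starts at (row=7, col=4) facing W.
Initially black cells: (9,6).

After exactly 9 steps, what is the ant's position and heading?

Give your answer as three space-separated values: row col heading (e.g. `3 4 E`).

Answer: 8 4 S

Derivation:
Step 1: on WHITE (7,4): turn R to N, flip to black, move to (6,4). |black|=2
Step 2: on WHITE (6,4): turn R to E, flip to black, move to (6,5). |black|=3
Step 3: on WHITE (6,5): turn R to S, flip to black, move to (7,5). |black|=4
Step 4: on WHITE (7,5): turn R to W, flip to black, move to (7,4). |black|=5
Step 5: on BLACK (7,4): turn L to S, flip to white, move to (8,4). |black|=4
Step 6: on WHITE (8,4): turn R to W, flip to black, move to (8,3). |black|=5
Step 7: on WHITE (8,3): turn R to N, flip to black, move to (7,3). |black|=6
Step 8: on WHITE (7,3): turn R to E, flip to black, move to (7,4). |black|=7
Step 9: on WHITE (7,4): turn R to S, flip to black, move to (8,4). |black|=8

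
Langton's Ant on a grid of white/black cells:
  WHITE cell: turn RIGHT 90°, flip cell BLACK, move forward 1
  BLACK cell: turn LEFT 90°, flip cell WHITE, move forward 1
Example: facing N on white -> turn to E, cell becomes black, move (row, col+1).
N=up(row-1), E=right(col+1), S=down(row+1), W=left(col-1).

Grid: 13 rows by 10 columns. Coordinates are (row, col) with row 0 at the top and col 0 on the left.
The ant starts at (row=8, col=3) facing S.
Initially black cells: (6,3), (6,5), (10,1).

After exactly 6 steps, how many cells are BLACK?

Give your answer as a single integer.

Answer: 7

Derivation:
Step 1: on WHITE (8,3): turn R to W, flip to black, move to (8,2). |black|=4
Step 2: on WHITE (8,2): turn R to N, flip to black, move to (7,2). |black|=5
Step 3: on WHITE (7,2): turn R to E, flip to black, move to (7,3). |black|=6
Step 4: on WHITE (7,3): turn R to S, flip to black, move to (8,3). |black|=7
Step 5: on BLACK (8,3): turn L to E, flip to white, move to (8,4). |black|=6
Step 6: on WHITE (8,4): turn R to S, flip to black, move to (9,4). |black|=7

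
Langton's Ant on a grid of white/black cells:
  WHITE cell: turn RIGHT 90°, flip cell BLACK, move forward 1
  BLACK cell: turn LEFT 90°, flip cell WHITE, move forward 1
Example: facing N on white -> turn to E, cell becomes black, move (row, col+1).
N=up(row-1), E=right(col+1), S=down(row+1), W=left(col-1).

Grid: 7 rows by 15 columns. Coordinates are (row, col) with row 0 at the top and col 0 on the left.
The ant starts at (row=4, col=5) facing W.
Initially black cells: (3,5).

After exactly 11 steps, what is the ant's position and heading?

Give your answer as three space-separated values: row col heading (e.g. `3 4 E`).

Step 1: on WHITE (4,5): turn R to N, flip to black, move to (3,5). |black|=2
Step 2: on BLACK (3,5): turn L to W, flip to white, move to (3,4). |black|=1
Step 3: on WHITE (3,4): turn R to N, flip to black, move to (2,4). |black|=2
Step 4: on WHITE (2,4): turn R to E, flip to black, move to (2,5). |black|=3
Step 5: on WHITE (2,5): turn R to S, flip to black, move to (3,5). |black|=4
Step 6: on WHITE (3,5): turn R to W, flip to black, move to (3,4). |black|=5
Step 7: on BLACK (3,4): turn L to S, flip to white, move to (4,4). |black|=4
Step 8: on WHITE (4,4): turn R to W, flip to black, move to (4,3). |black|=5
Step 9: on WHITE (4,3): turn R to N, flip to black, move to (3,3). |black|=6
Step 10: on WHITE (3,3): turn R to E, flip to black, move to (3,4). |black|=7
Step 11: on WHITE (3,4): turn R to S, flip to black, move to (4,4). |black|=8

Answer: 4 4 S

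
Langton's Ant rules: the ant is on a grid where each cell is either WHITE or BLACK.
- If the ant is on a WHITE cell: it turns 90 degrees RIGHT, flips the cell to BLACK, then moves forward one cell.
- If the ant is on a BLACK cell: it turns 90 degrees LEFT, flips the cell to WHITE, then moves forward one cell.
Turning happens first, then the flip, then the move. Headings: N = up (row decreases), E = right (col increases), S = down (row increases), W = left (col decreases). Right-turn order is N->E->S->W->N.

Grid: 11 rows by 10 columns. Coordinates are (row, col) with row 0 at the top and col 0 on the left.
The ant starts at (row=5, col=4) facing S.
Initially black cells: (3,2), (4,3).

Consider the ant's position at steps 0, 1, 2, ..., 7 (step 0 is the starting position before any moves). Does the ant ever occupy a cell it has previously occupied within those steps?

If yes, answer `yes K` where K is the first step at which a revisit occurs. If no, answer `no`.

Answer: no

Derivation:
Step 1: on WHITE (5,4): turn R to W, flip to black, move to (5,3). |black|=3 — new cell
Step 2: on WHITE (5,3): turn R to N, flip to black, move to (4,3). |black|=4 — new cell
Step 3: on BLACK (4,3): turn L to W, flip to white, move to (4,2). |black|=3 — new cell
Step 4: on WHITE (4,2): turn R to N, flip to black, move to (3,2). |black|=4 — new cell
Step 5: on BLACK (3,2): turn L to W, flip to white, move to (3,1). |black|=3 — new cell
Step 6: on WHITE (3,1): turn R to N, flip to black, move to (2,1). |black|=4 — new cell
Step 7: on WHITE (2,1): turn R to E, flip to black, move to (2,2). |black|=5 — new cell
No revisit within 7 steps.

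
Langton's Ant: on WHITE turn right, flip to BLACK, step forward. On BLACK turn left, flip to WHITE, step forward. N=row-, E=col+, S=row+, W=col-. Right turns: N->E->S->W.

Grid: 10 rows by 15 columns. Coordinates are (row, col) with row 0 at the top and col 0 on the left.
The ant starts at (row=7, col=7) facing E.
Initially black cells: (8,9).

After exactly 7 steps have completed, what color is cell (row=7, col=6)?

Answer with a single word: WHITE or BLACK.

Step 1: on WHITE (7,7): turn R to S, flip to black, move to (8,7). |black|=2
Step 2: on WHITE (8,7): turn R to W, flip to black, move to (8,6). |black|=3
Step 3: on WHITE (8,6): turn R to N, flip to black, move to (7,6). |black|=4
Step 4: on WHITE (7,6): turn R to E, flip to black, move to (7,7). |black|=5
Step 5: on BLACK (7,7): turn L to N, flip to white, move to (6,7). |black|=4
Step 6: on WHITE (6,7): turn R to E, flip to black, move to (6,8). |black|=5
Step 7: on WHITE (6,8): turn R to S, flip to black, move to (7,8). |black|=6

Answer: BLACK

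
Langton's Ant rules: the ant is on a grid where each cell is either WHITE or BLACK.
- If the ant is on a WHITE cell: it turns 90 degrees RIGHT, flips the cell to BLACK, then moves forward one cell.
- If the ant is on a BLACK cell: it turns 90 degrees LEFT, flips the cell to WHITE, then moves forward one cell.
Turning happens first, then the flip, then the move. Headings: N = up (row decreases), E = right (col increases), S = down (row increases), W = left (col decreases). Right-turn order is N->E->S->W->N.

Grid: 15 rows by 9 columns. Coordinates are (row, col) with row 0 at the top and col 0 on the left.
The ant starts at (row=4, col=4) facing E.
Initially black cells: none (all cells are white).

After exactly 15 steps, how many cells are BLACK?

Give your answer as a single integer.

Answer: 9

Derivation:
Step 1: on WHITE (4,4): turn R to S, flip to black, move to (5,4). |black|=1
Step 2: on WHITE (5,4): turn R to W, flip to black, move to (5,3). |black|=2
Step 3: on WHITE (5,3): turn R to N, flip to black, move to (4,3). |black|=3
Step 4: on WHITE (4,3): turn R to E, flip to black, move to (4,4). |black|=4
Step 5: on BLACK (4,4): turn L to N, flip to white, move to (3,4). |black|=3
Step 6: on WHITE (3,4): turn R to E, flip to black, move to (3,5). |black|=4
Step 7: on WHITE (3,5): turn R to S, flip to black, move to (4,5). |black|=5
Step 8: on WHITE (4,5): turn R to W, flip to black, move to (4,4). |black|=6
Step 9: on WHITE (4,4): turn R to N, flip to black, move to (3,4). |black|=7
Step 10: on BLACK (3,4): turn L to W, flip to white, move to (3,3). |black|=6
Step 11: on WHITE (3,3): turn R to N, flip to black, move to (2,3). |black|=7
Step 12: on WHITE (2,3): turn R to E, flip to black, move to (2,4). |black|=8
Step 13: on WHITE (2,4): turn R to S, flip to black, move to (3,4). |black|=9
Step 14: on WHITE (3,4): turn R to W, flip to black, move to (3,3). |black|=10
Step 15: on BLACK (3,3): turn L to S, flip to white, move to (4,3). |black|=9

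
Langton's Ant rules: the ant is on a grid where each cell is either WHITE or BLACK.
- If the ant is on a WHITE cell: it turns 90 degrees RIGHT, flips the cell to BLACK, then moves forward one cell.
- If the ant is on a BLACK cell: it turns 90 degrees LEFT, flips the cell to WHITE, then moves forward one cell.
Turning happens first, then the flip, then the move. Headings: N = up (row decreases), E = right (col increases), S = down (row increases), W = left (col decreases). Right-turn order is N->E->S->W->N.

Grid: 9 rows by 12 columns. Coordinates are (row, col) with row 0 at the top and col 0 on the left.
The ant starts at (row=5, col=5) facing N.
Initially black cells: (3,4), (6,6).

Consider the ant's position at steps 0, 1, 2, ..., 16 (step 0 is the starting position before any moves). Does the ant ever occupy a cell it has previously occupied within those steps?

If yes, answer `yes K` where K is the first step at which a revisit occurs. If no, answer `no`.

Step 1: on WHITE (5,5): turn R to E, flip to black, move to (5,6). |black|=3 — new cell
Step 2: on WHITE (5,6): turn R to S, flip to black, move to (6,6). |black|=4 — new cell
Step 3: on BLACK (6,6): turn L to E, flip to white, move to (6,7). |black|=3 — new cell
Step 4: on WHITE (6,7): turn R to S, flip to black, move to (7,7). |black|=4 — new cell
Step 5: on WHITE (7,7): turn R to W, flip to black, move to (7,6). |black|=5 — new cell
Step 6: on WHITE (7,6): turn R to N, flip to black, move to (6,6). |black|=6 — REVISIT

Answer: yes 6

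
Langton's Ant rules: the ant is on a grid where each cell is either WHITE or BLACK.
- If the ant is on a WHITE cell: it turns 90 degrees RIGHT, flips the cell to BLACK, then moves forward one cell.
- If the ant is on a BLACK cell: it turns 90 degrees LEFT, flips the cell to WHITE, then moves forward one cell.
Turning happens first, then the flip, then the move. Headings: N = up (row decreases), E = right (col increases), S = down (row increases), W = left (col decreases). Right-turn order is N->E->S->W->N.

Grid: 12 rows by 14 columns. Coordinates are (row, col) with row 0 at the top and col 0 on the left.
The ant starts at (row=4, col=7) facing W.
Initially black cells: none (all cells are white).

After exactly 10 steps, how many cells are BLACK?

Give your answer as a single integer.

Answer: 6

Derivation:
Step 1: on WHITE (4,7): turn R to N, flip to black, move to (3,7). |black|=1
Step 2: on WHITE (3,7): turn R to E, flip to black, move to (3,8). |black|=2
Step 3: on WHITE (3,8): turn R to S, flip to black, move to (4,8). |black|=3
Step 4: on WHITE (4,8): turn R to W, flip to black, move to (4,7). |black|=4
Step 5: on BLACK (4,7): turn L to S, flip to white, move to (5,7). |black|=3
Step 6: on WHITE (5,7): turn R to W, flip to black, move to (5,6). |black|=4
Step 7: on WHITE (5,6): turn R to N, flip to black, move to (4,6). |black|=5
Step 8: on WHITE (4,6): turn R to E, flip to black, move to (4,7). |black|=6
Step 9: on WHITE (4,7): turn R to S, flip to black, move to (5,7). |black|=7
Step 10: on BLACK (5,7): turn L to E, flip to white, move to (5,8). |black|=6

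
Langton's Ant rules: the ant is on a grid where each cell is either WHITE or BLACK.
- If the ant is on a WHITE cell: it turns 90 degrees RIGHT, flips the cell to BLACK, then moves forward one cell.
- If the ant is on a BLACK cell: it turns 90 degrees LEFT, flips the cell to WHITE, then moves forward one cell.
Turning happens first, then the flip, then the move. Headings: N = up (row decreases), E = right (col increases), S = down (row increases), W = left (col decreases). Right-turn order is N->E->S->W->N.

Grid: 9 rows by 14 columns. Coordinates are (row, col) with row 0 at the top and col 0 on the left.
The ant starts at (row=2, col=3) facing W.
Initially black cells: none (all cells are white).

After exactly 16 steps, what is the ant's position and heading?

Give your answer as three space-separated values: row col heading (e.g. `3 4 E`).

Step 1: on WHITE (2,3): turn R to N, flip to black, move to (1,3). |black|=1
Step 2: on WHITE (1,3): turn R to E, flip to black, move to (1,4). |black|=2
Step 3: on WHITE (1,4): turn R to S, flip to black, move to (2,4). |black|=3
Step 4: on WHITE (2,4): turn R to W, flip to black, move to (2,3). |black|=4
Step 5: on BLACK (2,3): turn L to S, flip to white, move to (3,3). |black|=3
Step 6: on WHITE (3,3): turn R to W, flip to black, move to (3,2). |black|=4
Step 7: on WHITE (3,2): turn R to N, flip to black, move to (2,2). |black|=5
Step 8: on WHITE (2,2): turn R to E, flip to black, move to (2,3). |black|=6
Step 9: on WHITE (2,3): turn R to S, flip to black, move to (3,3). |black|=7
Step 10: on BLACK (3,3): turn L to E, flip to white, move to (3,4). |black|=6
Step 11: on WHITE (3,4): turn R to S, flip to black, move to (4,4). |black|=7
Step 12: on WHITE (4,4): turn R to W, flip to black, move to (4,3). |black|=8
Step 13: on WHITE (4,3): turn R to N, flip to black, move to (3,3). |black|=9
Step 14: on WHITE (3,3): turn R to E, flip to black, move to (3,4). |black|=10
Step 15: on BLACK (3,4): turn L to N, flip to white, move to (2,4). |black|=9
Step 16: on BLACK (2,4): turn L to W, flip to white, move to (2,3). |black|=8

Answer: 2 3 W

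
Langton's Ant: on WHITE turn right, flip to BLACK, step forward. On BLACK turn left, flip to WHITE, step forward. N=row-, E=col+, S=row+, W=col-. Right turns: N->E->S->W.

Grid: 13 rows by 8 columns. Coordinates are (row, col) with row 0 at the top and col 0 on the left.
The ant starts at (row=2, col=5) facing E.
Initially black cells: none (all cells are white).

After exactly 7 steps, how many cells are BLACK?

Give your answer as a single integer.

Step 1: on WHITE (2,5): turn R to S, flip to black, move to (3,5). |black|=1
Step 2: on WHITE (3,5): turn R to W, flip to black, move to (3,4). |black|=2
Step 3: on WHITE (3,4): turn R to N, flip to black, move to (2,4). |black|=3
Step 4: on WHITE (2,4): turn R to E, flip to black, move to (2,5). |black|=4
Step 5: on BLACK (2,5): turn L to N, flip to white, move to (1,5). |black|=3
Step 6: on WHITE (1,5): turn R to E, flip to black, move to (1,6). |black|=4
Step 7: on WHITE (1,6): turn R to S, flip to black, move to (2,6). |black|=5

Answer: 5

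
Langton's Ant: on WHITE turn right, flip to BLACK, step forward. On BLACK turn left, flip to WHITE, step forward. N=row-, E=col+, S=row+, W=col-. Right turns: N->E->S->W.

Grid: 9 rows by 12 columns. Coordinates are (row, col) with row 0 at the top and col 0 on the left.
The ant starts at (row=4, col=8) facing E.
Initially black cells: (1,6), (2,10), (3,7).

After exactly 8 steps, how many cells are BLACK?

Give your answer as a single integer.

Step 1: on WHITE (4,8): turn R to S, flip to black, move to (5,8). |black|=4
Step 2: on WHITE (5,8): turn R to W, flip to black, move to (5,7). |black|=5
Step 3: on WHITE (5,7): turn R to N, flip to black, move to (4,7). |black|=6
Step 4: on WHITE (4,7): turn R to E, flip to black, move to (4,8). |black|=7
Step 5: on BLACK (4,8): turn L to N, flip to white, move to (3,8). |black|=6
Step 6: on WHITE (3,8): turn R to E, flip to black, move to (3,9). |black|=7
Step 7: on WHITE (3,9): turn R to S, flip to black, move to (4,9). |black|=8
Step 8: on WHITE (4,9): turn R to W, flip to black, move to (4,8). |black|=9

Answer: 9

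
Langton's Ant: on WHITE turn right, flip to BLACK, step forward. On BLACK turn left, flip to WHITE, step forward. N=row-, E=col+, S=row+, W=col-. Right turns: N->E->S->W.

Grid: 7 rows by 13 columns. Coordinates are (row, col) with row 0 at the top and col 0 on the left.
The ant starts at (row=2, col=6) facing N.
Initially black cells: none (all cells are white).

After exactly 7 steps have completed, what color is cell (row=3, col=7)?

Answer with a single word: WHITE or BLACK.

Step 1: on WHITE (2,6): turn R to E, flip to black, move to (2,7). |black|=1
Step 2: on WHITE (2,7): turn R to S, flip to black, move to (3,7). |black|=2
Step 3: on WHITE (3,7): turn R to W, flip to black, move to (3,6). |black|=3
Step 4: on WHITE (3,6): turn R to N, flip to black, move to (2,6). |black|=4
Step 5: on BLACK (2,6): turn L to W, flip to white, move to (2,5). |black|=3
Step 6: on WHITE (2,5): turn R to N, flip to black, move to (1,5). |black|=4
Step 7: on WHITE (1,5): turn R to E, flip to black, move to (1,6). |black|=5

Answer: BLACK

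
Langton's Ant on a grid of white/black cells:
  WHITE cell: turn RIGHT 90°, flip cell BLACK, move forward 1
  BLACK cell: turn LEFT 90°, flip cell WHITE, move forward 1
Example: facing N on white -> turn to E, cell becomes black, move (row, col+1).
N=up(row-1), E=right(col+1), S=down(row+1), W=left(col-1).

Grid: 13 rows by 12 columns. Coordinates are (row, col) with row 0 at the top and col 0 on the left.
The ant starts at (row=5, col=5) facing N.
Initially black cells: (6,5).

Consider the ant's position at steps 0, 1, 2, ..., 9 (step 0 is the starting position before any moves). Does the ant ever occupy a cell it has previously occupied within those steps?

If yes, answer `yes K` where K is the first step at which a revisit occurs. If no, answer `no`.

Step 1: on WHITE (5,5): turn R to E, flip to black, move to (5,6). |black|=2 — new cell
Step 2: on WHITE (5,6): turn R to S, flip to black, move to (6,6). |black|=3 — new cell
Step 3: on WHITE (6,6): turn R to W, flip to black, move to (6,5). |black|=4 — new cell
Step 4: on BLACK (6,5): turn L to S, flip to white, move to (7,5). |black|=3 — new cell
Step 5: on WHITE (7,5): turn R to W, flip to black, move to (7,4). |black|=4 — new cell
Step 6: on WHITE (7,4): turn R to N, flip to black, move to (6,4). |black|=5 — new cell
Step 7: on WHITE (6,4): turn R to E, flip to black, move to (6,5). |black|=6 — REVISIT

Answer: yes 7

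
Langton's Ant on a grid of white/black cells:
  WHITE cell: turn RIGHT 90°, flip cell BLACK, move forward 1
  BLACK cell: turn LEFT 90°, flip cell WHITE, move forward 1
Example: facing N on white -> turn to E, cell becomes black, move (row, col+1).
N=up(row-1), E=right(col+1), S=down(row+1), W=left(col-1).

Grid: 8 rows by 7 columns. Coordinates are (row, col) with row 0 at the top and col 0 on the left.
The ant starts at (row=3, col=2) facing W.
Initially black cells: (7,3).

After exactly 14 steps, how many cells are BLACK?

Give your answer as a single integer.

Answer: 11

Derivation:
Step 1: on WHITE (3,2): turn R to N, flip to black, move to (2,2). |black|=2
Step 2: on WHITE (2,2): turn R to E, flip to black, move to (2,3). |black|=3
Step 3: on WHITE (2,3): turn R to S, flip to black, move to (3,3). |black|=4
Step 4: on WHITE (3,3): turn R to W, flip to black, move to (3,2). |black|=5
Step 5: on BLACK (3,2): turn L to S, flip to white, move to (4,2). |black|=4
Step 6: on WHITE (4,2): turn R to W, flip to black, move to (4,1). |black|=5
Step 7: on WHITE (4,1): turn R to N, flip to black, move to (3,1). |black|=6
Step 8: on WHITE (3,1): turn R to E, flip to black, move to (3,2). |black|=7
Step 9: on WHITE (3,2): turn R to S, flip to black, move to (4,2). |black|=8
Step 10: on BLACK (4,2): turn L to E, flip to white, move to (4,3). |black|=7
Step 11: on WHITE (4,3): turn R to S, flip to black, move to (5,3). |black|=8
Step 12: on WHITE (5,3): turn R to W, flip to black, move to (5,2). |black|=9
Step 13: on WHITE (5,2): turn R to N, flip to black, move to (4,2). |black|=10
Step 14: on WHITE (4,2): turn R to E, flip to black, move to (4,3). |black|=11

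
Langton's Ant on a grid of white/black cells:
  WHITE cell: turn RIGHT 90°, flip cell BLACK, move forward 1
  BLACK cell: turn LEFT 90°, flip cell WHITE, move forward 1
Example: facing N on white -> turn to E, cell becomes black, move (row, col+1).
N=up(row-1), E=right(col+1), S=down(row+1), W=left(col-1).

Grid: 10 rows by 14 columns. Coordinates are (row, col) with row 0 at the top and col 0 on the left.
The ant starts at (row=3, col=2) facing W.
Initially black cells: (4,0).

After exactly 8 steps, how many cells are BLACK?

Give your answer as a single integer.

Step 1: on WHITE (3,2): turn R to N, flip to black, move to (2,2). |black|=2
Step 2: on WHITE (2,2): turn R to E, flip to black, move to (2,3). |black|=3
Step 3: on WHITE (2,3): turn R to S, flip to black, move to (3,3). |black|=4
Step 4: on WHITE (3,3): turn R to W, flip to black, move to (3,2). |black|=5
Step 5: on BLACK (3,2): turn L to S, flip to white, move to (4,2). |black|=4
Step 6: on WHITE (4,2): turn R to W, flip to black, move to (4,1). |black|=5
Step 7: on WHITE (4,1): turn R to N, flip to black, move to (3,1). |black|=6
Step 8: on WHITE (3,1): turn R to E, flip to black, move to (3,2). |black|=7

Answer: 7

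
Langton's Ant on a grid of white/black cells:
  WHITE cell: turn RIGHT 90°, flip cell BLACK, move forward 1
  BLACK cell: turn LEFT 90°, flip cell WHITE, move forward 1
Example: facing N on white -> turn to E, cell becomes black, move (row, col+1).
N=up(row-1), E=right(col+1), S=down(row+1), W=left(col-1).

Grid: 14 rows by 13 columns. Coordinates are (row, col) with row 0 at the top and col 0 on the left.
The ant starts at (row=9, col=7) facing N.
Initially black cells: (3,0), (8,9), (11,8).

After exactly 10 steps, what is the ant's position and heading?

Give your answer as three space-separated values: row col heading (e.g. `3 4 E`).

Answer: 10 6 S

Derivation:
Step 1: on WHITE (9,7): turn R to E, flip to black, move to (9,8). |black|=4
Step 2: on WHITE (9,8): turn R to S, flip to black, move to (10,8). |black|=5
Step 3: on WHITE (10,8): turn R to W, flip to black, move to (10,7). |black|=6
Step 4: on WHITE (10,7): turn R to N, flip to black, move to (9,7). |black|=7
Step 5: on BLACK (9,7): turn L to W, flip to white, move to (9,6). |black|=6
Step 6: on WHITE (9,6): turn R to N, flip to black, move to (8,6). |black|=7
Step 7: on WHITE (8,6): turn R to E, flip to black, move to (8,7). |black|=8
Step 8: on WHITE (8,7): turn R to S, flip to black, move to (9,7). |black|=9
Step 9: on WHITE (9,7): turn R to W, flip to black, move to (9,6). |black|=10
Step 10: on BLACK (9,6): turn L to S, flip to white, move to (10,6). |black|=9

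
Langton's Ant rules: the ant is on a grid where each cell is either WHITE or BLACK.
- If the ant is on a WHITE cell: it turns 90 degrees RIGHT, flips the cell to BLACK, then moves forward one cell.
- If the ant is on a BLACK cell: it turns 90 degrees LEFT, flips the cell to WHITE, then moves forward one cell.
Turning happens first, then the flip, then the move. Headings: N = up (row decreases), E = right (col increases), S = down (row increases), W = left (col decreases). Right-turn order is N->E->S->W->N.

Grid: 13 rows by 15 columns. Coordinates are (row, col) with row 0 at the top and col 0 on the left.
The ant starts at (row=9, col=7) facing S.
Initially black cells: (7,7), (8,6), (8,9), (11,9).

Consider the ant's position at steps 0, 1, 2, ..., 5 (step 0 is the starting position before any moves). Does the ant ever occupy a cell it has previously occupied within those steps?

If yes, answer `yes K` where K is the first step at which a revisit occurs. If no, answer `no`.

Answer: no

Derivation:
Step 1: on WHITE (9,7): turn R to W, flip to black, move to (9,6). |black|=5 — new cell
Step 2: on WHITE (9,6): turn R to N, flip to black, move to (8,6). |black|=6 — new cell
Step 3: on BLACK (8,6): turn L to W, flip to white, move to (8,5). |black|=5 — new cell
Step 4: on WHITE (8,5): turn R to N, flip to black, move to (7,5). |black|=6 — new cell
Step 5: on WHITE (7,5): turn R to E, flip to black, move to (7,6). |black|=7 — new cell
No revisit within 5 steps.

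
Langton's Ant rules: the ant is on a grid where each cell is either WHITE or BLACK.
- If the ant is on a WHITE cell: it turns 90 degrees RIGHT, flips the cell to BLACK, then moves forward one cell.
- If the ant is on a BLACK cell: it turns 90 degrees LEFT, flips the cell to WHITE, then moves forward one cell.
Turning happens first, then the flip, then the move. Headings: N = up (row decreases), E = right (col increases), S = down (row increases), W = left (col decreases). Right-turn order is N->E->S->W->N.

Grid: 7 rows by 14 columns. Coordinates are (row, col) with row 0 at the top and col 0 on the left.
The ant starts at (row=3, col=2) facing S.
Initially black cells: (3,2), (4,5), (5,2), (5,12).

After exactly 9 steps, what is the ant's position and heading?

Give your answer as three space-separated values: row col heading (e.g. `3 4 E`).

Step 1: on BLACK (3,2): turn L to E, flip to white, move to (3,3). |black|=3
Step 2: on WHITE (3,3): turn R to S, flip to black, move to (4,3). |black|=4
Step 3: on WHITE (4,3): turn R to W, flip to black, move to (4,2). |black|=5
Step 4: on WHITE (4,2): turn R to N, flip to black, move to (3,2). |black|=6
Step 5: on WHITE (3,2): turn R to E, flip to black, move to (3,3). |black|=7
Step 6: on BLACK (3,3): turn L to N, flip to white, move to (2,3). |black|=6
Step 7: on WHITE (2,3): turn R to E, flip to black, move to (2,4). |black|=7
Step 8: on WHITE (2,4): turn R to S, flip to black, move to (3,4). |black|=8
Step 9: on WHITE (3,4): turn R to W, flip to black, move to (3,3). |black|=9

Answer: 3 3 W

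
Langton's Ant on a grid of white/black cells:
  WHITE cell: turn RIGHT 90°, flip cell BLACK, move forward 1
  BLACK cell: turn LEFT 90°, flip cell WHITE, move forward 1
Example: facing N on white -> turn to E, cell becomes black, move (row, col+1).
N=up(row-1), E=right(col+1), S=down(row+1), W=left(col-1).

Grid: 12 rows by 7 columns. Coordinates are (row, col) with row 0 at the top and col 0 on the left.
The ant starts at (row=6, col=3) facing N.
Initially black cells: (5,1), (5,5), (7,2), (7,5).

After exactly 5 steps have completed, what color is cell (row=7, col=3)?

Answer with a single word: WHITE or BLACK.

Answer: BLACK

Derivation:
Step 1: on WHITE (6,3): turn R to E, flip to black, move to (6,4). |black|=5
Step 2: on WHITE (6,4): turn R to S, flip to black, move to (7,4). |black|=6
Step 3: on WHITE (7,4): turn R to W, flip to black, move to (7,3). |black|=7
Step 4: on WHITE (7,3): turn R to N, flip to black, move to (6,3). |black|=8
Step 5: on BLACK (6,3): turn L to W, flip to white, move to (6,2). |black|=7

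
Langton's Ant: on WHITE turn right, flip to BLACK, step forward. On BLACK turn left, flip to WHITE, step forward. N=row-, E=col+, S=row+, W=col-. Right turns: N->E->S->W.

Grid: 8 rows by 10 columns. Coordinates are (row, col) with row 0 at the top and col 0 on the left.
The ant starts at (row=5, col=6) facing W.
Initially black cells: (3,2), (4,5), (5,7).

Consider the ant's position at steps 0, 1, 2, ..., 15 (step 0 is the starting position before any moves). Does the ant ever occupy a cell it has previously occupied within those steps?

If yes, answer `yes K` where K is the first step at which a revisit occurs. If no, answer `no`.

Answer: yes 7

Derivation:
Step 1: on WHITE (5,6): turn R to N, flip to black, move to (4,6). |black|=4 — new cell
Step 2: on WHITE (4,6): turn R to E, flip to black, move to (4,7). |black|=5 — new cell
Step 3: on WHITE (4,7): turn R to S, flip to black, move to (5,7). |black|=6 — new cell
Step 4: on BLACK (5,7): turn L to E, flip to white, move to (5,8). |black|=5 — new cell
Step 5: on WHITE (5,8): turn R to S, flip to black, move to (6,8). |black|=6 — new cell
Step 6: on WHITE (6,8): turn R to W, flip to black, move to (6,7). |black|=7 — new cell
Step 7: on WHITE (6,7): turn R to N, flip to black, move to (5,7). |black|=8 — REVISIT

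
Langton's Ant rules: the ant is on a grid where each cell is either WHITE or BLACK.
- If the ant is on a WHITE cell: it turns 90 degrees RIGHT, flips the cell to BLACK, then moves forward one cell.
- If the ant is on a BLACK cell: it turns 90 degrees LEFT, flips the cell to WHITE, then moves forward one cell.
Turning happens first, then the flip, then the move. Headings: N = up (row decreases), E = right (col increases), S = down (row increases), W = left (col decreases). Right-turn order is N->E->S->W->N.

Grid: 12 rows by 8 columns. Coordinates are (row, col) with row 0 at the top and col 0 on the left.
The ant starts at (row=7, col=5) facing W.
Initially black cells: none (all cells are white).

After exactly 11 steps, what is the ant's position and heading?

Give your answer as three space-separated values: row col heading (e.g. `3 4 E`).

Answer: 9 6 S

Derivation:
Step 1: on WHITE (7,5): turn R to N, flip to black, move to (6,5). |black|=1
Step 2: on WHITE (6,5): turn R to E, flip to black, move to (6,6). |black|=2
Step 3: on WHITE (6,6): turn R to S, flip to black, move to (7,6). |black|=3
Step 4: on WHITE (7,6): turn R to W, flip to black, move to (7,5). |black|=4
Step 5: on BLACK (7,5): turn L to S, flip to white, move to (8,5). |black|=3
Step 6: on WHITE (8,5): turn R to W, flip to black, move to (8,4). |black|=4
Step 7: on WHITE (8,4): turn R to N, flip to black, move to (7,4). |black|=5
Step 8: on WHITE (7,4): turn R to E, flip to black, move to (7,5). |black|=6
Step 9: on WHITE (7,5): turn R to S, flip to black, move to (8,5). |black|=7
Step 10: on BLACK (8,5): turn L to E, flip to white, move to (8,6). |black|=6
Step 11: on WHITE (8,6): turn R to S, flip to black, move to (9,6). |black|=7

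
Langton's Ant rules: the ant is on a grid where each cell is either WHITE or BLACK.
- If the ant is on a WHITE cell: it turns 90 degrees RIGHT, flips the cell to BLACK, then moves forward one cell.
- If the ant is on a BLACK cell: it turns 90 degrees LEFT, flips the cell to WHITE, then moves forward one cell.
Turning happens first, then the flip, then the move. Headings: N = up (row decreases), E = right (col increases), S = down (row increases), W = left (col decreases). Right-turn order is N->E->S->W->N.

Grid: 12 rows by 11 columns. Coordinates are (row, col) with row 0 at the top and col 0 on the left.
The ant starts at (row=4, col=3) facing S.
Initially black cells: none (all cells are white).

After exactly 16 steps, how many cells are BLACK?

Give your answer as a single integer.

Answer: 8

Derivation:
Step 1: on WHITE (4,3): turn R to W, flip to black, move to (4,2). |black|=1
Step 2: on WHITE (4,2): turn R to N, flip to black, move to (3,2). |black|=2
Step 3: on WHITE (3,2): turn R to E, flip to black, move to (3,3). |black|=3
Step 4: on WHITE (3,3): turn R to S, flip to black, move to (4,3). |black|=4
Step 5: on BLACK (4,3): turn L to E, flip to white, move to (4,4). |black|=3
Step 6: on WHITE (4,4): turn R to S, flip to black, move to (5,4). |black|=4
Step 7: on WHITE (5,4): turn R to W, flip to black, move to (5,3). |black|=5
Step 8: on WHITE (5,3): turn R to N, flip to black, move to (4,3). |black|=6
Step 9: on WHITE (4,3): turn R to E, flip to black, move to (4,4). |black|=7
Step 10: on BLACK (4,4): turn L to N, flip to white, move to (3,4). |black|=6
Step 11: on WHITE (3,4): turn R to E, flip to black, move to (3,5). |black|=7
Step 12: on WHITE (3,5): turn R to S, flip to black, move to (4,5). |black|=8
Step 13: on WHITE (4,5): turn R to W, flip to black, move to (4,4). |black|=9
Step 14: on WHITE (4,4): turn R to N, flip to black, move to (3,4). |black|=10
Step 15: on BLACK (3,4): turn L to W, flip to white, move to (3,3). |black|=9
Step 16: on BLACK (3,3): turn L to S, flip to white, move to (4,3). |black|=8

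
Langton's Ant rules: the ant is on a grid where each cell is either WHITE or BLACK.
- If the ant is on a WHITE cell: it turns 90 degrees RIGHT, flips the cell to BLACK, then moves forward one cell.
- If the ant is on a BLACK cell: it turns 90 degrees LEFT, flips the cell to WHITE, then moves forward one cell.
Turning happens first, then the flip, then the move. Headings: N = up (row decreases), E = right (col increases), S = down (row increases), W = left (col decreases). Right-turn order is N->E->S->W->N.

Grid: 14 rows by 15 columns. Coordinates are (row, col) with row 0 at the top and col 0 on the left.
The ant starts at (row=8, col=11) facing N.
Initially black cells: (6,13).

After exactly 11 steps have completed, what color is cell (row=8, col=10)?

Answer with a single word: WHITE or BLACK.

Answer: WHITE

Derivation:
Step 1: on WHITE (8,11): turn R to E, flip to black, move to (8,12). |black|=2
Step 2: on WHITE (8,12): turn R to S, flip to black, move to (9,12). |black|=3
Step 3: on WHITE (9,12): turn R to W, flip to black, move to (9,11). |black|=4
Step 4: on WHITE (9,11): turn R to N, flip to black, move to (8,11). |black|=5
Step 5: on BLACK (8,11): turn L to W, flip to white, move to (8,10). |black|=4
Step 6: on WHITE (8,10): turn R to N, flip to black, move to (7,10). |black|=5
Step 7: on WHITE (7,10): turn R to E, flip to black, move to (7,11). |black|=6
Step 8: on WHITE (7,11): turn R to S, flip to black, move to (8,11). |black|=7
Step 9: on WHITE (8,11): turn R to W, flip to black, move to (8,10). |black|=8
Step 10: on BLACK (8,10): turn L to S, flip to white, move to (9,10). |black|=7
Step 11: on WHITE (9,10): turn R to W, flip to black, move to (9,9). |black|=8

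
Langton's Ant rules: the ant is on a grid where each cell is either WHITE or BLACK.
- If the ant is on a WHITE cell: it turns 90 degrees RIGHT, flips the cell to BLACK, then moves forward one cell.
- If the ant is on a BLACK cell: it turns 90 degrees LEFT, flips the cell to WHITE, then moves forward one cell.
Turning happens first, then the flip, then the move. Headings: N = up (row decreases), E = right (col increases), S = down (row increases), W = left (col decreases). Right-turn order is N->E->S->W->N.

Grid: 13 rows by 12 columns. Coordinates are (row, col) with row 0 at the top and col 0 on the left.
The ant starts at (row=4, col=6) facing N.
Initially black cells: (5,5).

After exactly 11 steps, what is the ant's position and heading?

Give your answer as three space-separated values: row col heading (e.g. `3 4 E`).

Answer: 5 6 E

Derivation:
Step 1: on WHITE (4,6): turn R to E, flip to black, move to (4,7). |black|=2
Step 2: on WHITE (4,7): turn R to S, flip to black, move to (5,7). |black|=3
Step 3: on WHITE (5,7): turn R to W, flip to black, move to (5,6). |black|=4
Step 4: on WHITE (5,6): turn R to N, flip to black, move to (4,6). |black|=5
Step 5: on BLACK (4,6): turn L to W, flip to white, move to (4,5). |black|=4
Step 6: on WHITE (4,5): turn R to N, flip to black, move to (3,5). |black|=5
Step 7: on WHITE (3,5): turn R to E, flip to black, move to (3,6). |black|=6
Step 8: on WHITE (3,6): turn R to S, flip to black, move to (4,6). |black|=7
Step 9: on WHITE (4,6): turn R to W, flip to black, move to (4,5). |black|=8
Step 10: on BLACK (4,5): turn L to S, flip to white, move to (5,5). |black|=7
Step 11: on BLACK (5,5): turn L to E, flip to white, move to (5,6). |black|=6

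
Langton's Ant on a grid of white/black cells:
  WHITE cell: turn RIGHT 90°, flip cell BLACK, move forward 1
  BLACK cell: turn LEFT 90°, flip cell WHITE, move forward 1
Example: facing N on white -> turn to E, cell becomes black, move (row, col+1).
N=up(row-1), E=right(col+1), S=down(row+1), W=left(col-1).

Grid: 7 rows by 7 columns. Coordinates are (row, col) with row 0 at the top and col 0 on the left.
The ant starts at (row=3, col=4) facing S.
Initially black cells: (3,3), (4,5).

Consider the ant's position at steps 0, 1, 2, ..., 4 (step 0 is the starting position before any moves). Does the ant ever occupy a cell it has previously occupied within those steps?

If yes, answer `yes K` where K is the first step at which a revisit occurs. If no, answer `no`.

Answer: no

Derivation:
Step 1: on WHITE (3,4): turn R to W, flip to black, move to (3,3). |black|=3 — new cell
Step 2: on BLACK (3,3): turn L to S, flip to white, move to (4,3). |black|=2 — new cell
Step 3: on WHITE (4,3): turn R to W, flip to black, move to (4,2). |black|=3 — new cell
Step 4: on WHITE (4,2): turn R to N, flip to black, move to (3,2). |black|=4 — new cell
No revisit within 4 steps.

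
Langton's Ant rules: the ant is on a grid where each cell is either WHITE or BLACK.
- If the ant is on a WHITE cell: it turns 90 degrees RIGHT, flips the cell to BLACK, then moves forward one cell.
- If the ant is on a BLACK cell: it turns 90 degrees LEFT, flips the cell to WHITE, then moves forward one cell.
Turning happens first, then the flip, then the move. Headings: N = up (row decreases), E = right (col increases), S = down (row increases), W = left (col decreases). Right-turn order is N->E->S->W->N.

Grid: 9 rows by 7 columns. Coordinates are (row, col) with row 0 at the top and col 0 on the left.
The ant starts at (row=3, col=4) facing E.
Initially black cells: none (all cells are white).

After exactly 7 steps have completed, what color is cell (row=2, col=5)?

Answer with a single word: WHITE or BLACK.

Answer: BLACK

Derivation:
Step 1: on WHITE (3,4): turn R to S, flip to black, move to (4,4). |black|=1
Step 2: on WHITE (4,4): turn R to W, flip to black, move to (4,3). |black|=2
Step 3: on WHITE (4,3): turn R to N, flip to black, move to (3,3). |black|=3
Step 4: on WHITE (3,3): turn R to E, flip to black, move to (3,4). |black|=4
Step 5: on BLACK (3,4): turn L to N, flip to white, move to (2,4). |black|=3
Step 6: on WHITE (2,4): turn R to E, flip to black, move to (2,5). |black|=4
Step 7: on WHITE (2,5): turn R to S, flip to black, move to (3,5). |black|=5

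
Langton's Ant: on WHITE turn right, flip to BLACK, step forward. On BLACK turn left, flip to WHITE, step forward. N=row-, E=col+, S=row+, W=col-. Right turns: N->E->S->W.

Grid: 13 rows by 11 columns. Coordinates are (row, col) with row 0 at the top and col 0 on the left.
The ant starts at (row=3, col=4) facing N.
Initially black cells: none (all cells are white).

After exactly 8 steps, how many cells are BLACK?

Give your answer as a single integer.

Step 1: on WHITE (3,4): turn R to E, flip to black, move to (3,5). |black|=1
Step 2: on WHITE (3,5): turn R to S, flip to black, move to (4,5). |black|=2
Step 3: on WHITE (4,5): turn R to W, flip to black, move to (4,4). |black|=3
Step 4: on WHITE (4,4): turn R to N, flip to black, move to (3,4). |black|=4
Step 5: on BLACK (3,4): turn L to W, flip to white, move to (3,3). |black|=3
Step 6: on WHITE (3,3): turn R to N, flip to black, move to (2,3). |black|=4
Step 7: on WHITE (2,3): turn R to E, flip to black, move to (2,4). |black|=5
Step 8: on WHITE (2,4): turn R to S, flip to black, move to (3,4). |black|=6

Answer: 6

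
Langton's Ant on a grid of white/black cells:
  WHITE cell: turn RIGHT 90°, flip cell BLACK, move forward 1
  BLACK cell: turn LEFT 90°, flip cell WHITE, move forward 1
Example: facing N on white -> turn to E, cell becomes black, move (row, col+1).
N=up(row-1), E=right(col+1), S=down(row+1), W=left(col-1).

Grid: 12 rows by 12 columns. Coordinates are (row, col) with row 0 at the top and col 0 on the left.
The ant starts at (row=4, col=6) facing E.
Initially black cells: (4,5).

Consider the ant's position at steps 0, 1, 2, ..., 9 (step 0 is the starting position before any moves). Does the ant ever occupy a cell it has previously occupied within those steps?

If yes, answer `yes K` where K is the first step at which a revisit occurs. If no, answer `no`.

Step 1: on WHITE (4,6): turn R to S, flip to black, move to (5,6). |black|=2 — new cell
Step 2: on WHITE (5,6): turn R to W, flip to black, move to (5,5). |black|=3 — new cell
Step 3: on WHITE (5,5): turn R to N, flip to black, move to (4,5). |black|=4 — new cell
Step 4: on BLACK (4,5): turn L to W, flip to white, move to (4,4). |black|=3 — new cell
Step 5: on WHITE (4,4): turn R to N, flip to black, move to (3,4). |black|=4 — new cell
Step 6: on WHITE (3,4): turn R to E, flip to black, move to (3,5). |black|=5 — new cell
Step 7: on WHITE (3,5): turn R to S, flip to black, move to (4,5). |black|=6 — REVISIT

Answer: yes 7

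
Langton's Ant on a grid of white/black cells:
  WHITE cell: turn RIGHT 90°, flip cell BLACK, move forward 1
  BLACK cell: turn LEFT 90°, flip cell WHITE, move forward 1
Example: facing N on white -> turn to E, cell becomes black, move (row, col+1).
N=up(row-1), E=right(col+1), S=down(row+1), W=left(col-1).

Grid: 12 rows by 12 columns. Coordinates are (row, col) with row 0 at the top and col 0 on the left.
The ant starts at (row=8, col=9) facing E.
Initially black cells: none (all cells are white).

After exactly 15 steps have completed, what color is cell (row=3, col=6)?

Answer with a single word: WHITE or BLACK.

Answer: WHITE

Derivation:
Step 1: on WHITE (8,9): turn R to S, flip to black, move to (9,9). |black|=1
Step 2: on WHITE (9,9): turn R to W, flip to black, move to (9,8). |black|=2
Step 3: on WHITE (9,8): turn R to N, flip to black, move to (8,8). |black|=3
Step 4: on WHITE (8,8): turn R to E, flip to black, move to (8,9). |black|=4
Step 5: on BLACK (8,9): turn L to N, flip to white, move to (7,9). |black|=3
Step 6: on WHITE (7,9): turn R to E, flip to black, move to (7,10). |black|=4
Step 7: on WHITE (7,10): turn R to S, flip to black, move to (8,10). |black|=5
Step 8: on WHITE (8,10): turn R to W, flip to black, move to (8,9). |black|=6
Step 9: on WHITE (8,9): turn R to N, flip to black, move to (7,9). |black|=7
Step 10: on BLACK (7,9): turn L to W, flip to white, move to (7,8). |black|=6
Step 11: on WHITE (7,8): turn R to N, flip to black, move to (6,8). |black|=7
Step 12: on WHITE (6,8): turn R to E, flip to black, move to (6,9). |black|=8
Step 13: on WHITE (6,9): turn R to S, flip to black, move to (7,9). |black|=9
Step 14: on WHITE (7,9): turn R to W, flip to black, move to (7,8). |black|=10
Step 15: on BLACK (7,8): turn L to S, flip to white, move to (8,8). |black|=9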